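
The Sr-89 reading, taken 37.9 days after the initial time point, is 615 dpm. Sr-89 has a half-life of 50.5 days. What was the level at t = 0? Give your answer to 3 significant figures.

1030 dpm

Number of half-lives elapsed: n = 37.9/50.5 ≈ 0.7505.
A₀ = A × 2^n = 615 × 2^0.7505 = 615 × 1.6824 ≈ 1034.7 dpm.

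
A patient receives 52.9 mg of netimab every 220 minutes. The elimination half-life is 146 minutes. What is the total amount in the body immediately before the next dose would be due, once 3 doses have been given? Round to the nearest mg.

The 3 doses were given 660, 440, 220 minutes ago.
Total = 52.9·(1/2)^(660/146) + 52.9·(1/2)^(440/146) + 52.9·(1/2)^(220/146)
      = 2.3048 + 6.55 + 18.614 ≈ 27.469 mg.

27 mg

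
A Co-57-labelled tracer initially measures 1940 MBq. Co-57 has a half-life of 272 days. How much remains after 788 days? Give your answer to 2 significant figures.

260 MBq

Number of half-lives: n = 788/272 ≈ 2.8971.
Remaining = 1940 × (1/2)^2.8971 = 1940 × 0.13425 ≈ 260.44 MBq.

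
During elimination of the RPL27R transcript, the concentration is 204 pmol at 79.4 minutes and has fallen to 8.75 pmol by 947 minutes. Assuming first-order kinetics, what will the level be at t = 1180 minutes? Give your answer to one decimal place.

Over Δt = 947 − 79.4 = 867.6 minutes, the level fell by a factor of 204/8.75 ≈ 23.314.
n = log₂(23.314) ≈ 4.5431 half-lives, so t½ = 867.6/4.5431 ≈ 190.97 minutes.
From t = 947 to t = 1180: 8.75 × (1/2)^((1180−947)/190.97) ≈ 3.756 pmol.

3.8 pmol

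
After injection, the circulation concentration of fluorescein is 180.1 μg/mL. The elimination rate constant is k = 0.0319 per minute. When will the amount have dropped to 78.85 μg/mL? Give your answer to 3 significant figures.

t½ = ln 2 / k = 0.69315 / 0.0319 ≈ 21.729 minutes.
Fraction remaining = 78.85/180.1 ≈ 0.43781.
n = log₂(180.1/78.85) = ln(2.2841)/ln 2 ≈ 1.1916 half-lives.
t = n × t½ = 1.1916 × 21.729 ≈ 25.892 minutes.

25.9 minutes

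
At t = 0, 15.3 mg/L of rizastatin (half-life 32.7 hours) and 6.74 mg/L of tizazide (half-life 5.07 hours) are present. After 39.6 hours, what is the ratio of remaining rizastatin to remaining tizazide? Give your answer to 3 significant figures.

rizastatin: 15.3 × (1/2)^(39.6/32.7) = 15.3 × (1/2)^1.211 ≈ 6.6091 mg/L.
tizazide: 6.74 × (1/2)^(39.6/5.07) = 6.74 × (1/2)^7.8107 ≈ 0.030021 mg/L.
Ratio ≈ 6.6091 / 0.030021 ≈ 220.15.

220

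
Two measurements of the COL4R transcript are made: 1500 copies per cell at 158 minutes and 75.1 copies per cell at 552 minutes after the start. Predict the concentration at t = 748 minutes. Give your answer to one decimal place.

16.9 copies per cell

Over Δt = 552 − 158 = 394 minutes, the level fell by a factor of 1500/75.1 ≈ 19.973.
n = log₂(19.973) ≈ 4.32 half-lives, so t½ = 394/4.32 ≈ 91.204 minutes.
From t = 552 to t = 748: 75.1 × (1/2)^((748−552)/91.204) ≈ 16.932 copies per cell.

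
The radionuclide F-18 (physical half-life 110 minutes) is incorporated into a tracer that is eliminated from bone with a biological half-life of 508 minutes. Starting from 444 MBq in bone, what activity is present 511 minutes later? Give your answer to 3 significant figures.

1/t_eff = 1/t_phys + 1/t_biol = 1/110 + 1/508 = 0.011059 per minute.
t_eff = 110 × 508 / (110 + 508) ≈ 90.421 minutes.
Remaining = 444 × (1/2)^(511/90.421) = 444 × (1/2)^5.6514 ≈ 8.8339 MBq.

8.83 MBq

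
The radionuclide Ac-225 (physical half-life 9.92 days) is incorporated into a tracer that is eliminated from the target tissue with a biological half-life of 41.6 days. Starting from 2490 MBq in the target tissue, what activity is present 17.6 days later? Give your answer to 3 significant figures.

1/t_eff = 1/t_phys + 1/t_biol = 1/9.92 + 1/41.6 = 0.12484 per day.
t_eff = 9.92 × 41.6 / (9.92 + 41.6) ≈ 8.0099 days.
Remaining = 2490 × (1/2)^(17.6/8.0099) = 2490 × (1/2)^2.1973 ≈ 542.94 MBq.

543 MBq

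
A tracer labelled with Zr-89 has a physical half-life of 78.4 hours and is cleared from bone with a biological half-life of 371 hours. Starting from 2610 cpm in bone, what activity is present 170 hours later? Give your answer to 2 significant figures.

420 cpm

1/t_eff = 1/t_phys + 1/t_biol = 1/78.4 + 1/371 = 0.015451 per hour.
t_eff = 78.4 × 371 / (78.4 + 371) ≈ 64.723 hours.
Remaining = 2610 × (1/2)^(170/64.723) = 2610 × (1/2)^2.6266 ≈ 422.63 cpm.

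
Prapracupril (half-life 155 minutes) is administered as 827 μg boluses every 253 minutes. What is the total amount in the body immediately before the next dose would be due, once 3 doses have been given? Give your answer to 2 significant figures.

380 μg

The 3 doses were given 759, 506, 253 minutes ago.
Total = 827·(1/2)^(759/155) + 827·(1/2)^(506/155) + 827·(1/2)^(253/155)
      = 27.761 + 86.057 + 266.78 ≈ 380.59 μg.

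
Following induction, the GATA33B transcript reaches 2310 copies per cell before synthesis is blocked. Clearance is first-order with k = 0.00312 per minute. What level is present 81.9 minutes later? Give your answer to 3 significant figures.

t½ = ln 2 / k = 0.69315 / 0.00312 ≈ 222.16 minutes.
Number of half-lives: n = 81.9/222.16 ≈ 0.36865.
Remaining = 2310 × (1/2)^0.36865 = 2310 × 0.77451 ≈ 1789.1 copies per cell.

1790 copies per cell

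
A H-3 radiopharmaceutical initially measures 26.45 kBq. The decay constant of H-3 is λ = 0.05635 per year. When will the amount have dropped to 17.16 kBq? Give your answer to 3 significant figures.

7.68 years

t½ = ln 2 / λ = 0.69315 / 0.05635 ≈ 12.301 years.
Fraction remaining = 17.16/26.45 ≈ 0.64877.
n = log₂(26.45/17.16) = ln(1.5414)/ln 2 ≈ 0.62422 half-lives.
t = n × t½ = 0.62422 × 12.301 ≈ 7.6784 years.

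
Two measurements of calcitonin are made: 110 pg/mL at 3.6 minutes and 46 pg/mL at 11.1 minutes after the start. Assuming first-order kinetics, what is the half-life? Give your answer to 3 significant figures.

Over Δt = 11.1 − 3.6 = 7.5 minutes, the level fell by a factor of 110/46 ≈ 2.3913.
n = log₂(2.3913) ≈ 1.2578 half-lives, so t½ = 7.5/1.2578 ≈ 5.9628 minutes.

5.96 minutes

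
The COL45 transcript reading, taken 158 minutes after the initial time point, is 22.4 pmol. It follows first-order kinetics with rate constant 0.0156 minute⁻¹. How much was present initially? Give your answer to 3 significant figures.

263 pmol

t½ = ln 2 / λ = 0.69315 / 0.0156 ≈ 44.433 minutes.
Number of half-lives elapsed: n = 158/44.433 ≈ 3.556.
A₀ = A × 2^n = 22.4 × 2^3.556 = 22.4 × 11.761 ≈ 263.45 pmol.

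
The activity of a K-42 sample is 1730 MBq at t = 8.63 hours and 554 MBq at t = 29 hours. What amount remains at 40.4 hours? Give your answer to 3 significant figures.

Over Δt = 29 − 8.63 = 20.37 hours, the level fell by a factor of 1730/554 ≈ 3.1227.
n = log₂(3.1227) ≈ 1.6428 half-lives, so t½ = 20.37/1.6428 ≈ 12.399 hours.
From t = 29 to t = 40.4: 554 × (1/2)^((40.4−29)/12.399) ≈ 292.92 MBq.

293 MBq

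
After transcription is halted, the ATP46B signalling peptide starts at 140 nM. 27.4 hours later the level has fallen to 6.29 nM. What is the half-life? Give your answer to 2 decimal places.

A/A₀ = 6.29/140 ≈ 0.044929.
n = log₂(22.258) ≈ 4.4762 half-lives elapsed in 27.4 hours.
t½ = 27.4/4.4762 ≈ 6.1212 hours.

6.12 hours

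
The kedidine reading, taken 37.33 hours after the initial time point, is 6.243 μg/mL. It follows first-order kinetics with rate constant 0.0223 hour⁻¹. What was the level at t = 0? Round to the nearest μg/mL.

t½ = ln 2 / λ = 0.69315 / 0.0223 ≈ 31.083 hours.
Number of half-lives elapsed: n = 37.33/31.083 ≈ 1.201.
A₀ = A × 2^n = 6.243 × 2^1.201 = 6.243 × 2.299 ≈ 14.352 μg/mL.

14 μg/mL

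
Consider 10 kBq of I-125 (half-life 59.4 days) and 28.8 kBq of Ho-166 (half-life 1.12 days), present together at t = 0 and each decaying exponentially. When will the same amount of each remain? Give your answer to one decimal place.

1.7 days

Set 10·(1/2)^(t/59.4) = 28.8·(1/2)^(t/1.12).
Taking log₂: log₂(10/28.8) = t·(1/59.4 − 1/1.12).
log₂(0.34722) = -1.5261; 1/59.4 − 1/1.12 = -0.87602.
t = -1.5261 / -0.87602 ≈ 1.742 days.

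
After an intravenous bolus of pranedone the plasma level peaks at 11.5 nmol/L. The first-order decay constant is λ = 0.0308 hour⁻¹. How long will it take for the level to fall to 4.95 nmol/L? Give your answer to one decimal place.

t½ = ln 2 / λ = 0.69315 / 0.0308 ≈ 22.505 hours.
Fraction remaining = 4.95/11.5 ≈ 0.43043.
n = log₂(11.5/4.95) = ln(2.3232)/ln 2 ≈ 1.2161 half-lives.
t = n × t½ = 1.2161 × 22.505 ≈ 27.369 hours.

27.4 hours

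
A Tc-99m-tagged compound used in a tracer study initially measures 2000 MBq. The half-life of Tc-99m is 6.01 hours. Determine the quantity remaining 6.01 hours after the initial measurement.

1000 MBq

Elapsed time is 1 half-life (6.01/6.01).
Each half-life halves the amount: 2000 × (1/2)^1 = 2000/2 = 1000 MBq.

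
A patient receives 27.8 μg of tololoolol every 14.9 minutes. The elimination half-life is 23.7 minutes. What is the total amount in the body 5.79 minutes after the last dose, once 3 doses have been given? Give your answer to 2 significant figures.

The 3 doses were given 35.59, 20.69, 5.79 minutes ago.
Total = 27.8·(1/2)^(35.59/23.7) + 27.8·(1/2)^(20.69/23.7) + 27.8·(1/2)^(5.79/23.7)
      = 9.8173 + 15.179 + 23.469 ≈ 48.466 μg.

48 μg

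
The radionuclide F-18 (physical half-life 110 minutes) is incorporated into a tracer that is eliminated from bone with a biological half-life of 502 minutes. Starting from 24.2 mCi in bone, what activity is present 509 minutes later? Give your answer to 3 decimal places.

0.485 mCi

1/t_eff = 1/t_phys + 1/t_biol = 1/110 + 1/502 = 0.011083 per minute.
t_eff = 110 × 502 / (110 + 502) ≈ 90.229 minutes.
Remaining = 24.2 × (1/2)^(509/90.229) = 24.2 × (1/2)^5.6412 ≈ 0.48489 mCi.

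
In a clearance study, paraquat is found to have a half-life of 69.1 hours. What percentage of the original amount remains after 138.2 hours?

25%

n = 138.2/69.1 ≈ 2 half-lives.
Fraction remaining = (1/2)^2 ≈ 0.25, i.e. 25%.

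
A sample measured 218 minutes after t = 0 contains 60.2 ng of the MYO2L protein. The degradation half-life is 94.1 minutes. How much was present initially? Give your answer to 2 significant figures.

Number of half-lives elapsed: n = 218/94.1 ≈ 2.3167.
A₀ = A × 2^n = 60.2 × 2^2.3167 = 60.2 × 4.9819 ≈ 299.91 ng.

300 ng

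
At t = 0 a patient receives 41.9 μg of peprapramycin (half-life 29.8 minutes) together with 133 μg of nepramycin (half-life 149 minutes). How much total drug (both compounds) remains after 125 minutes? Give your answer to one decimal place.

76.6 μg

peprapramycin: 41.9 × (1/2)^(125/29.8) = 41.9 × (1/2)^4.1946 ≈ 2.2883 μg.
nepramycin: 133 × (1/2)^(125/149) = 133 × (1/2)^0.83893 ≈ 74.355 μg.
Total = 2.2883 + 74.355 ≈ 76.643 μg.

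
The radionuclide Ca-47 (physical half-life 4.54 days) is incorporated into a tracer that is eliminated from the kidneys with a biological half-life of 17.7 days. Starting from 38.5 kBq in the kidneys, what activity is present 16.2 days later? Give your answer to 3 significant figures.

1.72 kBq

1/t_eff = 1/t_phys + 1/t_biol = 1/4.54 + 1/17.7 = 0.27676 per day.
t_eff = 4.54 × 17.7 / (4.54 + 17.7) ≈ 3.6132 days.
Remaining = 38.5 × (1/2)^(16.2/3.6132) = 38.5 × (1/2)^4.4835 ≈ 1.721 kBq.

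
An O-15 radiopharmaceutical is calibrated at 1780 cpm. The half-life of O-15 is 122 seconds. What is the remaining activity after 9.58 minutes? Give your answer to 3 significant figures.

Convert the elapsed time: 9.58 minutes = 574.8 seconds.
Number of half-lives: n = 574.8/122 ≈ 4.7115.
Remaining = 1780 × (1/2)^4.7115 = 1780 × 0.038168 ≈ 67.94 cpm.

67.9 cpm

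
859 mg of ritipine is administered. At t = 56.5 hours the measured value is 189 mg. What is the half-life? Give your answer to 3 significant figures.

25.9 hours

A/A₀ = 189/859 ≈ 0.22002.
n = log₂(4.545) ≈ 2.1843 half-lives elapsed in 56.5 hours.
t½ = 56.5/2.1843 ≈ 25.867 hours.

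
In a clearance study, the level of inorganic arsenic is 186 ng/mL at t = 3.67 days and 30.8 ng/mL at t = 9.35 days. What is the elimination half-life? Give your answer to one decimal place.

2.2 days

Over Δt = 9.35 − 3.67 = 5.68 days, the level fell by a factor of 186/30.8 ≈ 6.039.
n = log₂(6.039) ≈ 2.5943 half-lives, so t½ = 5.68/2.5943 ≈ 2.1894 days.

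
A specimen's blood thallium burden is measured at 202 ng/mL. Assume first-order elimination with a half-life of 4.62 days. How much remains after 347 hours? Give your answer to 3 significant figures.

23.1 ng/mL

Convert the elapsed time: 347 hours = 14.4583 days.
Number of half-lives: n = 14.4583/4.62 ≈ 3.1295.
Remaining = 202 × (1/2)^3.1295 = 202 × 0.11427 ≈ 23.082 ng/mL.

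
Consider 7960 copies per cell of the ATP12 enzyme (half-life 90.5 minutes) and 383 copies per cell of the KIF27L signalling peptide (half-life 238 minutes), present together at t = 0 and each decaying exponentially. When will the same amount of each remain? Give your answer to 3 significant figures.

639 minutes

Set 7960·(1/2)^(t/90.5) = 383·(1/2)^(t/238).
Taking log₂: log₂(7960/383) = t·(1/90.5 − 1/238).
log₂(20.783) = 4.3774; 1/90.5 − 1/238 = 0.006848.
t = 4.3774 / 0.006848 ≈ 639.21 minutes.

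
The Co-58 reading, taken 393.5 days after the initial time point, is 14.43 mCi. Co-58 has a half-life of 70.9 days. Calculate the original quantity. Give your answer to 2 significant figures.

680 mCi

Number of half-lives elapsed: n = 393.5/70.9 ≈ 5.5501.
A₀ = A × 2^n = 14.43 × 2^5.5501 = 14.43 × 46.853 ≈ 676.09 mCi.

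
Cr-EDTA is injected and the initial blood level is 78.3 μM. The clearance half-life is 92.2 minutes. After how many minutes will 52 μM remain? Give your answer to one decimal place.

54.4 minutes

Fraction remaining = 52/78.3 ≈ 0.66411.
n = log₂(78.3/52) = ln(1.5058)/ln 2 ≈ 0.5905 half-lives.
t = n × t½ = 0.5905 × 92.2 ≈ 54.444 minutes.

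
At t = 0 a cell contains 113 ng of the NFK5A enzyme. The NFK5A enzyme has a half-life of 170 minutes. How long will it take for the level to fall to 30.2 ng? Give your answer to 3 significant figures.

Fraction remaining = 30.2/113 ≈ 0.26726.
n = log₂(113/30.2) = ln(3.7417)/ln 2 ≈ 1.9037 half-lives.
t = n × t½ = 1.9037 × 170 ≈ 323.63 minutes.

324 minutes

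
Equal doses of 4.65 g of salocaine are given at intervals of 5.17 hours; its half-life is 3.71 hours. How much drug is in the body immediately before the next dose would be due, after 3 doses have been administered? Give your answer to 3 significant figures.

2.70 g

The 3 doses were given 15.51, 10.34, 5.17 hours ago.
Total = 4.65·(1/2)^(15.51/3.71) + 4.65·(1/2)^(10.34/3.71) + 4.65·(1/2)^(5.17/3.71)
      = 0.25643 + 0.6737 + 1.7699 ≈ 2.7001 g.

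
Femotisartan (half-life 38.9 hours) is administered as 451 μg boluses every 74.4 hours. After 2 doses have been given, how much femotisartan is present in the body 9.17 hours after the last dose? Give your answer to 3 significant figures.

485 μg

The 2 doses were given 83.57, 9.17 hours ago.
Total = 451·(1/2)^(83.57/38.9) + 451·(1/2)^(9.17/38.9)
      = 101.73 + 383.01 ≈ 484.75 μg.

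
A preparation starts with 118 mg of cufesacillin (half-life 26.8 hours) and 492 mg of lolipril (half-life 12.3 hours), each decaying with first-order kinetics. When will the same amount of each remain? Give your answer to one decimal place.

Set 118·(1/2)^(t/26.8) = 492·(1/2)^(t/12.3).
Taking log₂: log₂(118/492) = t·(1/26.8 − 1/12.3).
log₂(0.23984) = -2.0599; 1/26.8 − 1/12.3 = -0.043987.
t = -2.0599 / -0.043987 ≈ 46.829 hours.

46.8 hours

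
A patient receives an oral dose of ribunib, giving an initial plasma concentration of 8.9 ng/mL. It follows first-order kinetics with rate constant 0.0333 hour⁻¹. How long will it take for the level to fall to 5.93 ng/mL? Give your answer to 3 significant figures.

12.2 hours

t½ = ln 2 / λ = 0.69315 / 0.0333 ≈ 20.815 hours.
Fraction remaining = 5.93/8.9 ≈ 0.66629.
n = log₂(8.9/5.93) = ln(1.5008)/ln 2 ≈ 0.58577 half-lives.
t = n × t½ = 0.58577 × 20.815 ≈ 12.193 hours.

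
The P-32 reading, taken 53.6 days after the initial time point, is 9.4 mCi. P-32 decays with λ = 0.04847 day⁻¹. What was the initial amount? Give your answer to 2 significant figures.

130 mCi

t½ = ln 2 / λ = 0.69315 / 0.04847 ≈ 14.301 days.
Number of half-lives elapsed: n = 53.6/14.301 ≈ 3.7481.
A₀ = A × 2^n = 9.4 × 2^3.7481 = 9.4 × 13.437 ≈ 126.31 mCi.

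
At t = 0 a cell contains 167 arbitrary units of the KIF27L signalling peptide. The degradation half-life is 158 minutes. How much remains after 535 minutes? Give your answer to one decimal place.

Number of half-lives: n = 535/158 ≈ 3.3861.
Remaining = 167 × (1/2)^3.3861 = 167 × 0.095651 ≈ 15.974 arbitrary units.

16.0 arbitrary units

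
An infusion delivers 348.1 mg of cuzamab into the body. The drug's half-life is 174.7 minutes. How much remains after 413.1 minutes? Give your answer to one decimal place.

67.6 mg

Number of half-lives: n = 413.1/174.7 ≈ 2.3646.
Remaining = 348.1 × (1/2)^2.3646 = 348.1 × 0.19417 ≈ 67.59 mg.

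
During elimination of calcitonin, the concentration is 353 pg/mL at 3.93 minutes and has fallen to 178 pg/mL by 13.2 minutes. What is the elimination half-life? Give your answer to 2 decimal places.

9.38 minutes

Over Δt = 13.2 − 3.93 = 9.27 minutes, the level fell by a factor of 353/178 ≈ 1.9831.
n = log₂(1.9831) ≈ 0.98779 half-lives, so t½ = 9.27/0.98779 ≈ 9.3846 minutes.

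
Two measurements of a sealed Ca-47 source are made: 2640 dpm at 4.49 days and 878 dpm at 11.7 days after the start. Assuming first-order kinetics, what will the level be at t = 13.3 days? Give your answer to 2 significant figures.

Over Δt = 11.7 − 4.49 = 7.21 days, the level fell by a factor of 2640/878 ≈ 3.0068.
n = log₂(3.0068) ≈ 1.5882 half-lives, so t½ = 7.21/1.5882 ≈ 4.5396 days.
From t = 11.7 to t = 13.3: 878 × (1/2)^((13.3−11.7)/4.5396) ≈ 687.69 dpm.

690 dpm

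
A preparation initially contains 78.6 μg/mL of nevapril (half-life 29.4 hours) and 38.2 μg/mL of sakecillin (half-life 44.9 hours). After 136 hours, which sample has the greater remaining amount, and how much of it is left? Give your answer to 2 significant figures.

nevapril: 78.6 × (1/2)^4.6259 ≈ 3.1835 μg/mL.
sakecillin: 38.2 × (1/2)^3.029 ≈ 4.6801 μg/mL.
Sakecillin has more remaining, at ≈ 4.6801 μg/mL.

sakecillin, 4.7 μg/mL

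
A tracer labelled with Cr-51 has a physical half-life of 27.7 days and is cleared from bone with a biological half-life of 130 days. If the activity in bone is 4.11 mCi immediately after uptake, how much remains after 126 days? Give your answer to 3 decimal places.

1/t_eff = 1/t_phys + 1/t_biol = 1/27.7 + 1/130 = 0.043793 per day.
t_eff = 27.7 × 130 / (27.7 + 130) ≈ 22.834 days.
Remaining = 4.11 × (1/2)^(126/22.834) = 4.11 × (1/2)^5.518 ≈ 0.089695 mCi.

0.090 mCi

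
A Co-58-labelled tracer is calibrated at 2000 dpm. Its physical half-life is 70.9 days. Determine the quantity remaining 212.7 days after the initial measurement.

250 dpm

Elapsed time is 3 half-lives (212.7/70.9).
Each half-life halves the amount: 2000 × (1/2)^3 = 2000/8 = 250 dpm.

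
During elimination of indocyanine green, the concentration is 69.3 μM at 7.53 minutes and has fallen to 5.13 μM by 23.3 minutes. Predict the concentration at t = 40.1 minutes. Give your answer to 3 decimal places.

0.320 μM

Over Δt = 23.3 − 7.53 = 15.77 minutes, the level fell by a factor of 69.3/5.13 ≈ 13.509.
n = log₂(13.509) ≈ 3.7558 half-lives, so t½ = 15.77/3.7558 ≈ 4.1988 minutes.
From t = 23.3 to t = 40.1: 5.13 × (1/2)^((40.1−23.3)/4.1988) ≈ 0.32037 μM.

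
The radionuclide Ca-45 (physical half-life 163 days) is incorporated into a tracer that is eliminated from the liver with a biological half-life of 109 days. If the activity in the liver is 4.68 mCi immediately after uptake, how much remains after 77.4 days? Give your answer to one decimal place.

2.1 mCi

1/t_eff = 1/t_phys + 1/t_biol = 1/163 + 1/109 = 0.015309 per day.
t_eff = 163 × 109 / (163 + 109) ≈ 65.32 days.
Remaining = 4.68 × (1/2)^(77.4/65.32) = 4.68 × (1/2)^1.1849 ≈ 2.0585 mCi.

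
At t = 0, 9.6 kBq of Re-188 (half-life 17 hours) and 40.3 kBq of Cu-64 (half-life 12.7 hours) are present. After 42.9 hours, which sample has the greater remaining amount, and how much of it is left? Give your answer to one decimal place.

Re-188: 9.6 × (1/2)^2.5235 ≈ 1.6696 kBq.
Cu-64: 40.3 × (1/2)^3.378 ≈ 3.8765 kBq.
Cu-64 has more remaining, at ≈ 3.8765 kBq.

Cu-64, 3.9 kBq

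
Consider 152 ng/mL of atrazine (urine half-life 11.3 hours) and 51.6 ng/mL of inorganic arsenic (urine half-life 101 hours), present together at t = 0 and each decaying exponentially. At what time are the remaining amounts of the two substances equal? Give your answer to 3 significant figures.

19.8 hours

Set 152·(1/2)^(t/11.3) = 51.6·(1/2)^(t/101).
Taking log₂: log₂(152/51.6) = t·(1/11.3 − 1/101).
log₂(2.9457) = 1.5586; 1/11.3 − 1/101 = 0.078595.
t = 1.5586 / 0.078595 ≈ 19.831 hours.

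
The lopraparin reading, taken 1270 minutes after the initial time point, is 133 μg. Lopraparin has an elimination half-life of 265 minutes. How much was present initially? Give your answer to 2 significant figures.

Number of half-lives elapsed: n = 1270/265 ≈ 4.7925.
A₀ = A × 2^n = 133 × 2^4.7925 = 133 × 27.712 ≈ 3685.7 μg.

3700 μg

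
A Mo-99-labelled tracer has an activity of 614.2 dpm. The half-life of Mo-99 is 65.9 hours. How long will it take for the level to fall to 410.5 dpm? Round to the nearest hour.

Fraction remaining = 410.5/614.2 ≈ 0.66835.
n = log₂(614.2/410.5) = ln(1.4962)/ln 2 ≈ 0.58133 half-lives.
t = n × t½ = 0.58133 × 65.9 ≈ 38.309 hours.

38 hours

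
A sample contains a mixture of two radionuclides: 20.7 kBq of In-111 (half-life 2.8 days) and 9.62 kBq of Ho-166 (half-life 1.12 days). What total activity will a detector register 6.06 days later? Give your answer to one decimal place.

In-111: 20.7 × (1/2)^(6.06/2.8) = 20.7 × (1/2)^2.1643 ≈ 4.618 kBq.
Ho-166: 9.62 × (1/2)^(6.06/1.12) = 9.62 × (1/2)^5.4107 ≈ 0.22615 kBq.
Total = 4.618 + 0.22615 ≈ 4.8442 kBq.

4.8 kBq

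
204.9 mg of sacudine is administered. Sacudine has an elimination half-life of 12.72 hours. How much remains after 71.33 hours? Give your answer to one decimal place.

Number of half-lives: n = 71.33/12.72 ≈ 5.6077.
Remaining = 204.9 × (1/2)^5.6077 = 204.9 × 0.020508 ≈ 4.202 mg.

4.2 mg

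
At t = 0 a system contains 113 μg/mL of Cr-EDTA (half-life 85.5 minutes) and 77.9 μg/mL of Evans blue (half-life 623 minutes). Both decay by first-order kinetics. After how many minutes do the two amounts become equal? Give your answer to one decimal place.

Set 113·(1/2)^(t/85.5) = 77.9·(1/2)^(t/623).
Taking log₂: log₂(113/77.9) = t·(1/85.5 − 1/623).
log₂(1.4506) = 0.53663; 1/85.5 − 1/623 = 0.010091.
t = 0.53663 / 0.010091 ≈ 53.18 minutes.

53.2 minutes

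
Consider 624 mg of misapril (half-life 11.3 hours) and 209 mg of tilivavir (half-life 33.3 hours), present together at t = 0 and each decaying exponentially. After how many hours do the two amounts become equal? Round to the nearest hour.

Set 624·(1/2)^(t/11.3) = 209·(1/2)^(t/33.3).
Taking log₂: log₂(624/209) = t·(1/11.3 − 1/33.3).
log₂(2.9856) = 1.578; 1/11.3 − 1/33.3 = 0.058466.
t = 1.578 / 0.058466 ≈ 26.991 hours.

27 hours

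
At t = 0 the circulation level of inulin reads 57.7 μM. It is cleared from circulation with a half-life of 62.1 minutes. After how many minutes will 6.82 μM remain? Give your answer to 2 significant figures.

190 minutes

Fraction remaining = 6.82/57.7 ≈ 0.1182.
n = log₂(57.7/6.82) = ln(8.4604)/ln 2 ≈ 3.0807 half-lives.
t = n × t½ = 3.0807 × 62.1 ≈ 191.31 minutes.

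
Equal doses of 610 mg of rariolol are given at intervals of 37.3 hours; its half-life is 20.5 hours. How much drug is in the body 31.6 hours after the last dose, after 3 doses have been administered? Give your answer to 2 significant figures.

290 mg

The 3 doses were given 106.2, 68.9, 31.6 hours ago.
Total = 610·(1/2)^(106.2/20.5) + 610·(1/2)^(68.9/20.5) + 610·(1/2)^(31.6/20.5)
      = 16.821 + 59.371 + 209.56 ≈ 285.75 mg.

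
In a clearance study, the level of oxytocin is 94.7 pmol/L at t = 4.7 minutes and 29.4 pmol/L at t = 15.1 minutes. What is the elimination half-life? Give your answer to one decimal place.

Over Δt = 15.1 − 4.7 = 10.4 minutes, the level fell by a factor of 94.7/29.4 ≈ 3.2211.
n = log₂(3.2211) ≈ 1.6875 half-lives, so t½ = 10.4/1.6875 ≈ 6.1628 minutes.

6.2 minutes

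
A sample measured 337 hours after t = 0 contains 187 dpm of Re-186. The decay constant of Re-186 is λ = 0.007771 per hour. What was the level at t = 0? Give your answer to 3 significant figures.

t½ = ln 2 / λ = 0.69315 / 0.007771 ≈ 89.197 hours.
Number of half-lives elapsed: n = 337/89.197 ≈ 3.7782.
A₀ = A × 2^n = 187 × 2^3.7782 = 187 × 13.72 ≈ 2565.6 dpm.

2570 dpm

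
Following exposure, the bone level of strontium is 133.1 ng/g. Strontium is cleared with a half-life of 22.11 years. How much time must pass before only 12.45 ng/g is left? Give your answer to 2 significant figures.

76 years

Fraction remaining = 12.45/133.1 ≈ 0.093539.
n = log₂(133.1/12.45) = ln(10.691)/ln 2 ≈ 3.4183 half-lives.
t = n × t½ = 3.4183 × 22.11 ≈ 75.578 years.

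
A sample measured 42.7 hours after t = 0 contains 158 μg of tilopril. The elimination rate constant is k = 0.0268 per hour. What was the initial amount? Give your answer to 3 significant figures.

t½ = ln 2 / k = 0.69315 / 0.0268 ≈ 25.864 hours.
Number of half-lives elapsed: n = 42.7/25.864 ≈ 1.651.
A₀ = A × 2^n = 158 × 2^1.651 = 158 × 3.1404 ≈ 496.19 μg.

496 μg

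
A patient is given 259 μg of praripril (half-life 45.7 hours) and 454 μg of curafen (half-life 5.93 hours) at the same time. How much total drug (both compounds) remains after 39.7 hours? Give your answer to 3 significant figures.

146 μg

praripril: 259 × (1/2)^(39.7/45.7) = 259 × (1/2)^0.86871 ≈ 141.84 μg.
curafen: 454 × (1/2)^(39.7/5.93) = 454 × (1/2)^6.6948 ≈ 4.3826 μg.
Total = 141.84 + 4.3826 ≈ 146.22 μg.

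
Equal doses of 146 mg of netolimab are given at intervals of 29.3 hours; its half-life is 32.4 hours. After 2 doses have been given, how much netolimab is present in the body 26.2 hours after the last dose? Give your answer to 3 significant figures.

The 2 doses were given 55.5, 26.2 hours ago.
Total = 146·(1/2)^(55.5/32.4) + 146·(1/2)^(26.2/32.4)
      = 44.535 + 83.354 ≈ 127.89 mg.

128 mg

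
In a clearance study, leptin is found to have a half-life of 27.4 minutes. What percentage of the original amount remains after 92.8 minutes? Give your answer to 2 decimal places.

n = 92.8/27.4 ≈ 3.3869 half-lives.
Fraction remaining = (1/2)^3.3869 ≈ 0.095599, i.e. 9.5599%.

9.56%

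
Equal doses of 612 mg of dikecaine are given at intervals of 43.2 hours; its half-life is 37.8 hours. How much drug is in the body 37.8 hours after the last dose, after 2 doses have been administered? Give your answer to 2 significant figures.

440 mg

The 2 doses were given 81, 37.8 hours ago.
Total = 612·(1/2)^(81/37.8) + 612·(1/2)^(37.8/37.8)
      = 138.58 + 306 ≈ 444.58 mg.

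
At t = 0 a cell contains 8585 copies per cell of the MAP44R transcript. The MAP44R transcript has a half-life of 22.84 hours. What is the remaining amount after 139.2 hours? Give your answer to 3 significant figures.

Number of half-lives: n = 139.2/22.84 ≈ 6.0946.
Remaining = 8585 × (1/2)^6.0946 = 8585 × 0.014634 ≈ 125.63 copies per cell.

126 copies per cell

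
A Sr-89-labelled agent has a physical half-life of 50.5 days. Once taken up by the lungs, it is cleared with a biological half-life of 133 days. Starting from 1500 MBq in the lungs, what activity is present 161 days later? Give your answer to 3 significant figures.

1/t_eff = 1/t_phys + 1/t_biol = 1/50.5 + 1/133 = 0.027321 per day.
t_eff = 50.5 × 133 / (50.5 + 133) ≈ 36.602 days.
Remaining = 1500 × (1/2)^(161/36.602) = 1500 × (1/2)^4.3986 ≈ 71.116 MBq.

71.1 MBq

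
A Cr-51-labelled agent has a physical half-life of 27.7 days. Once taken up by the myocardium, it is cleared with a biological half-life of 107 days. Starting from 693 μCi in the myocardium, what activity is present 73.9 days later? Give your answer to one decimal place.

67.6 μCi

1/t_eff = 1/t_phys + 1/t_biol = 1/27.7 + 1/107 = 0.045447 per day.
t_eff = 27.7 × 107 / (27.7 + 107) ≈ 22.004 days.
Remaining = 693 × (1/2)^(73.9/22.004) = 693 × (1/2)^3.3585 ≈ 67.564 μCi.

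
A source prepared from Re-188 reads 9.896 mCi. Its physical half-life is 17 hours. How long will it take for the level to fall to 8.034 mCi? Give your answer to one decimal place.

Fraction remaining = 8.034/9.896 ≈ 0.81184.
n = log₂(9.896/8.034) = ln(1.2318)/ln 2 ≈ 0.30073 half-lives.
t = n × t½ = 0.30073 × 17 ≈ 5.1124 hours.

5.1 hours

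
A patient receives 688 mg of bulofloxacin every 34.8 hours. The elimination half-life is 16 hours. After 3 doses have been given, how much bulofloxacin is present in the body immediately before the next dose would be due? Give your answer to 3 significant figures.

194 mg

The 3 doses were given 104.4, 69.6, 34.8 hours ago.
Total = 688·(1/2)^(104.4/16) + 688·(1/2)^(69.6/16) + 688·(1/2)^(34.8/16)
      = 7.4708 + 33.737 + 152.35 ≈ 193.56 mg.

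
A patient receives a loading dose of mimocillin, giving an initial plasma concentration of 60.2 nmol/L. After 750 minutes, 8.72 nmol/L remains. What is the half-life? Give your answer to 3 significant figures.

A/A₀ = 8.72/60.2 ≈ 0.14485.
n = log₂(6.9037) ≈ 2.7874 half-lives elapsed in 750 minutes.
t½ = 750/2.7874 ≈ 269.07 minutes.

269 minutes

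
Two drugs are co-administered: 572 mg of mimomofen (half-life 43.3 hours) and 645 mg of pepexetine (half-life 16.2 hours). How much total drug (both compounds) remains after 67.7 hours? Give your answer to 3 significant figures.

229 mg

mimomofen: 572 × (1/2)^(67.7/43.3) = 572 × (1/2)^1.5635 ≈ 193.52 mg.
pepexetine: 645 × (1/2)^(67.7/16.2) = 645 × (1/2)^4.179 ≈ 35.608 mg.
Total = 193.52 + 35.608 ≈ 229.13 mg.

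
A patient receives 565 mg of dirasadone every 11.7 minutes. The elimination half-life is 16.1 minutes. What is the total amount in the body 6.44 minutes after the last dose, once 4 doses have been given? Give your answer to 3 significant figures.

938 mg

The 4 doses were given 41.54, 29.84, 18.14, 6.44 minutes ago.
Total = 565·(1/2)^(41.54/16.1) + 565·(1/2)^(29.84/16.1) + 565·(1/2)^(18.14/16.1) + 565·(1/2)^(6.44/16.1)
      = 94.483 + 156.36 + 258.75 + 428.19 ≈ 937.78 mg.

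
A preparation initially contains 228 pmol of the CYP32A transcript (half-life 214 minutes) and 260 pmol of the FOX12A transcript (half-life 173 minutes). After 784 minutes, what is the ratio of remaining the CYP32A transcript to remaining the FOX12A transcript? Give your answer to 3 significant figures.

CYP32A transcript: 228 × (1/2)^(784/214) = 228 × (1/2)^3.6636 ≈ 17.993 pmol.
FOX12A transcript: 260 × (1/2)^(784/173) = 260 × (1/2)^4.5318 ≈ 11.24 pmol.
Ratio ≈ 17.993 / 11.24 ≈ 1.6008.

1.60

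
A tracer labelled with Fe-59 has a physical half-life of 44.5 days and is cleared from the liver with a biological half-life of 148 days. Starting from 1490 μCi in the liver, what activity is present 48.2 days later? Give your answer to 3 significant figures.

561 μCi

1/t_eff = 1/t_phys + 1/t_biol = 1/44.5 + 1/148 = 0.029229 per day.
t_eff = 44.5 × 148 / (44.5 + 148) ≈ 34.213 days.
Remaining = 1490 × (1/2)^(48.2/34.213) = 1490 × (1/2)^1.4088 ≈ 561.16 μCi.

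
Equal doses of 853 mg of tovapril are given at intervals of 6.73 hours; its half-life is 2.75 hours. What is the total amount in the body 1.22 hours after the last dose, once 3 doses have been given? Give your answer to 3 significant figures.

763 mg

The 3 doses were given 14.68, 7.95, 1.22 hours ago.
Total = 853·(1/2)^(14.68/2.75) + 853·(1/2)^(7.95/2.75) + 853·(1/2)^(1.22/2.75)
      = 21.086 + 115 + 627.19 ≈ 763.28 mg.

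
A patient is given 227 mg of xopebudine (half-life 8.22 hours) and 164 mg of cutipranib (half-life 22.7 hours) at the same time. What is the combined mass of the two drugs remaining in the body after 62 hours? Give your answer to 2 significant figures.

xopebudine: 227 × (1/2)^(62/8.22) = 227 × (1/2)^7.5426 ≈ 1.2175 mg.
cutipranib: 164 × (1/2)^(62/22.7) = 164 × (1/2)^2.7313 ≈ 24.697 mg.
Total = 1.2175 + 24.697 ≈ 25.915 mg.

26 mg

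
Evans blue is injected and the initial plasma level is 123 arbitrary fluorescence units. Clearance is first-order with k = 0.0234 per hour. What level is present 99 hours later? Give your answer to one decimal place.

12.1 arbitrary fluorescence units

t½ = ln 2 / k = 0.69315 / 0.0234 ≈ 29.622 hours.
Number of half-lives: n = 99/29.622 ≈ 3.3421.
Remaining = 123 × (1/2)^3.3421 = 123 × 0.098608 ≈ 12.129 arbitrary fluorescence units.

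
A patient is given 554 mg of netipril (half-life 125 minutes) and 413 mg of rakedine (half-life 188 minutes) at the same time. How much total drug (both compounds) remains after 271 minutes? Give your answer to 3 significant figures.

275 mg

netipril: 554 × (1/2)^(271/125) = 554 × (1/2)^2.168 ≈ 123.28 mg.
rakedine: 413 × (1/2)^(271/188) = 413 × (1/2)^1.4415 ≈ 152.06 mg.
Total = 123.28 + 152.06 ≈ 275.34 mg.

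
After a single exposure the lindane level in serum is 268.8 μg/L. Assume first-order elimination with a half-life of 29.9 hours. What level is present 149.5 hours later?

Elapsed time is 5 half-lives (149.5/29.9).
Each half-life halves the amount: 268.8 × (1/2)^5 = 268.8/32 = 8.4 μg/L.

8.4 μg/L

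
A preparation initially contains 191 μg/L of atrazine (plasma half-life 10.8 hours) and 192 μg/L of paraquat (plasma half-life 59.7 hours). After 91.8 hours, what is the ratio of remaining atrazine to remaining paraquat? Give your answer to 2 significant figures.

atrazine: 191 × (1/2)^(91.8/10.8) = 191 × (1/2)^8.5 ≈ 0.52757 μg/L.
paraquat: 192 × (1/2)^(91.8/59.7) = 192 × (1/2)^1.5377 ≈ 66.132 μg/L.
Ratio ≈ 0.52757 / 66.132 ≈ 0.0079775.

0.0080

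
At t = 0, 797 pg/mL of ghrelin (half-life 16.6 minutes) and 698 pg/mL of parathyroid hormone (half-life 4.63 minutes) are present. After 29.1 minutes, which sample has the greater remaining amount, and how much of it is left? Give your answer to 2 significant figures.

ghrelin, 240 pg/mL

ghrelin: 797 × (1/2)^1.753 ≈ 236.46 pg/mL.
parathyroid hormone: 698 × (1/2)^6.2851 ≈ 8.9506 pg/mL.
Ghrelin has more remaining, at ≈ 236.46 pg/mL.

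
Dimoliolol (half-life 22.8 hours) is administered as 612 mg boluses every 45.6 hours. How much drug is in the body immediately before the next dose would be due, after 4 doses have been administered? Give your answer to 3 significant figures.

203 mg

The 4 doses were given 182.4, 136.8, 91.2, 45.6 hours ago.
Total = 612·(1/2)^(182.4/22.8) + 612·(1/2)^(136.8/22.8) + 612·(1/2)^(91.2/22.8) + 612·(1/2)^(45.6/22.8)
      = 2.3906 + 9.5625 + 38.25 + 153 ≈ 203.2 mg.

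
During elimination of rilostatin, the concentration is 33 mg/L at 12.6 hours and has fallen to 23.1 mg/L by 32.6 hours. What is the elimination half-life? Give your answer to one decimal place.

38.9 hours

Over Δt = 32.6 − 12.6 = 20 hours, the level fell by a factor of 33/23.1 ≈ 1.4286.
n = log₂(1.4286) ≈ 0.51457 half-lives, so t½ = 20/0.51457 ≈ 38.867 hours.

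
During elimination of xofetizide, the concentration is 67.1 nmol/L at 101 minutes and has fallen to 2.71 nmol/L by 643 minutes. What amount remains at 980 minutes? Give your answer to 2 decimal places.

Over Δt = 643 − 101 = 542 minutes, the level fell by a factor of 67.1/2.71 ≈ 24.76.
n = log₂(24.76) ≈ 4.6299 half-lives, so t½ = 542/4.6299 ≈ 117.06 minutes.
From t = 643 to t = 980: 2.71 × (1/2)^((980−643)/117.06) ≈ 0.36845 nmol/L.

0.37 nmol/L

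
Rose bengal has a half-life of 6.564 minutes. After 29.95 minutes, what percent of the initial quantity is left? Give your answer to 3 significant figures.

n = 29.95/6.564 ≈ 4.5628 half-lives.
Fraction remaining = (1/2)^4.5628 ≈ 0.042313, i.e. 4.2313%.

4.23%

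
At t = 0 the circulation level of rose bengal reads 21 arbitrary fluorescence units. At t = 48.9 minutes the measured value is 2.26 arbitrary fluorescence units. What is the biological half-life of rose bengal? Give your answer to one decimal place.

A/A₀ = 2.26/21 ≈ 0.10762.
n = log₂(9.292) ≈ 3.216 half-lives elapsed in 48.9 minutes.
t½ = 48.9/3.216 ≈ 15.205 minutes.

15.2 minutes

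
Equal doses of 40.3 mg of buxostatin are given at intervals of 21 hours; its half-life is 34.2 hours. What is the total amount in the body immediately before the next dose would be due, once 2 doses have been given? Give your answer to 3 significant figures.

The 2 doses were given 42, 21 hours ago.
Total = 40.3·(1/2)^(42/34.2) + 40.3·(1/2)^(21/34.2)
      = 17.204 + 26.331 ≈ 43.534 mg.

43.5 mg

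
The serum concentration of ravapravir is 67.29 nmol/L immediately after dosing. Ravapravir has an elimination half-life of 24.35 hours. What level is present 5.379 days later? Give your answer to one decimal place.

Convert the elapsed time: 5.379 days = 129.096 hours.
Number of half-lives: n = 129.096/24.35 ≈ 5.3017.
Remaining = 67.29 × (1/2)^5.3017 = 67.29 × 0.025353 ≈ 1.706 nmol/L.

1.7 nmol/L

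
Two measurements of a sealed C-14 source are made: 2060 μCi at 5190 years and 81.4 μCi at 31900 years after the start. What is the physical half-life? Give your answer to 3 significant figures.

Over Δt = 31900 − 5190 = 26710 years, the level fell by a factor of 2060/81.4 ≈ 25.307.
n = log₂(25.307) ≈ 4.6615 half-lives, so t½ = 26710/4.6615 ≈ 5730 years.

5730 years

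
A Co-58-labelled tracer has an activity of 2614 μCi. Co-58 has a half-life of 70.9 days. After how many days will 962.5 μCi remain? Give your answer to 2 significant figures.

100 days

Fraction remaining = 962.5/2614 ≈ 0.36821.
n = log₂(2614/962.5) = ln(2.7158)/ln 2 ≈ 1.4414 half-lives.
t = n × t½ = 1.4414 × 70.9 ≈ 102.2 days.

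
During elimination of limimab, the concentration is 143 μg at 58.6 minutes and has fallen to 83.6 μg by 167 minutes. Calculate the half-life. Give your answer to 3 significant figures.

Over Δt = 167 − 58.6 = 108.4 minutes, the level fell by a factor of 143/83.6 ≈ 1.7105.
n = log₂(1.7105) ≈ 0.77444 half-lives, so t½ = 108.4/0.77444 ≈ 139.97 minutes.

140 minutes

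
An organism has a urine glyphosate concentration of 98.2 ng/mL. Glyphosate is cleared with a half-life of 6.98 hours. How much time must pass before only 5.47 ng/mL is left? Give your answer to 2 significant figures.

Fraction remaining = 5.47/98.2 ≈ 0.055703.
n = log₂(98.2/5.47) = ln(17.952)/ln 2 ≈ 4.1661 half-lives.
t = n × t½ = 4.1661 × 6.98 ≈ 29.079 hours.

29 hours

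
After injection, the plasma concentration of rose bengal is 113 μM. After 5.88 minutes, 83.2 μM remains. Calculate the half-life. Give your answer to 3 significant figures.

13.3 minutes

A/A₀ = 83.2/113 ≈ 0.73628.
n = log₂(1.3582) ≈ 0.44167 half-lives elapsed in 5.88 minutes.
t½ = 5.88/0.44167 ≈ 13.313 minutes.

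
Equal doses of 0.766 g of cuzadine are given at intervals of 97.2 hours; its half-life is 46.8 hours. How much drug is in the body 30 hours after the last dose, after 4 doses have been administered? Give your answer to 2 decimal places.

The 4 doses were given 321.6, 224.4, 127.2, 30 hours ago.
Total = 0.766·(1/2)^(321.6/46.8) + 0.766·(1/2)^(224.4/46.8) + 0.766·(1/2)^(127.2/46.8) + 0.766·(1/2)^(30/46.8)
      = 0.0065405 + 0.027595 + 0.11642 + 0.4912 ≈ 0.64176 g.

0.64 g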